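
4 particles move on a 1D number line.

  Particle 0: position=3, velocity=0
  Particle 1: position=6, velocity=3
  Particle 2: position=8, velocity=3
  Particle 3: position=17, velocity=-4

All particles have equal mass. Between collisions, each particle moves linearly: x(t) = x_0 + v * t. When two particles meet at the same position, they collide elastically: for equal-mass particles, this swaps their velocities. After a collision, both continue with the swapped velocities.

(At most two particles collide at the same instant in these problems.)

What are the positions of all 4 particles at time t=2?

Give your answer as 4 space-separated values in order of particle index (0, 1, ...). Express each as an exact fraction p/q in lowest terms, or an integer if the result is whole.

Collision at t=9/7: particles 2 and 3 swap velocities; positions: p0=3 p1=69/7 p2=83/7 p3=83/7; velocities now: v0=0 v1=3 v2=-4 v3=3
Collision at t=11/7: particles 1 and 2 swap velocities; positions: p0=3 p1=75/7 p2=75/7 p3=89/7; velocities now: v0=0 v1=-4 v2=3 v3=3
Advance to t=2 (no further collisions before then); velocities: v0=0 v1=-4 v2=3 v3=3; positions = 3 9 12 14

Answer: 3 9 12 14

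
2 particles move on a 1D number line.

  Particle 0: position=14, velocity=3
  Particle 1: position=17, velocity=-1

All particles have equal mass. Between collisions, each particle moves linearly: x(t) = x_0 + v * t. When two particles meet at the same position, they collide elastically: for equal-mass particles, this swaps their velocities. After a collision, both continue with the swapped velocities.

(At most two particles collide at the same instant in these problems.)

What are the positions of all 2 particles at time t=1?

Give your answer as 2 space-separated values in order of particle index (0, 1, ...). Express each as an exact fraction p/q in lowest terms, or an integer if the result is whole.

Collision at t=3/4: particles 0 and 1 swap velocities; positions: p0=65/4 p1=65/4; velocities now: v0=-1 v1=3
Advance to t=1 (no further collisions before then); velocities: v0=-1 v1=3; positions = 16 17

Answer: 16 17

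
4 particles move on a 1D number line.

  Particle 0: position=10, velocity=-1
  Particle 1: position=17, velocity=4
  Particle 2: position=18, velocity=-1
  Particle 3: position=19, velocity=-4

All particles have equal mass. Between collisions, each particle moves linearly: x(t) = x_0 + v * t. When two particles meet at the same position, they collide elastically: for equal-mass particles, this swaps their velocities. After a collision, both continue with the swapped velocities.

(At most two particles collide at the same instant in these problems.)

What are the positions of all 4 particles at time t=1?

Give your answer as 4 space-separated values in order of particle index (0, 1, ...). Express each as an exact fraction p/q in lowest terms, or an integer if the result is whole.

Collision at t=1/5: particles 1 and 2 swap velocities; positions: p0=49/5 p1=89/5 p2=89/5 p3=91/5; velocities now: v0=-1 v1=-1 v2=4 v3=-4
Collision at t=1/4: particles 2 and 3 swap velocities; positions: p0=39/4 p1=71/4 p2=18 p3=18; velocities now: v0=-1 v1=-1 v2=-4 v3=4
Collision at t=1/3: particles 1 and 2 swap velocities; positions: p0=29/3 p1=53/3 p2=53/3 p3=55/3; velocities now: v0=-1 v1=-4 v2=-1 v3=4
Advance to t=1 (no further collisions before then); velocities: v0=-1 v1=-4 v2=-1 v3=4; positions = 9 15 17 21

Answer: 9 15 17 21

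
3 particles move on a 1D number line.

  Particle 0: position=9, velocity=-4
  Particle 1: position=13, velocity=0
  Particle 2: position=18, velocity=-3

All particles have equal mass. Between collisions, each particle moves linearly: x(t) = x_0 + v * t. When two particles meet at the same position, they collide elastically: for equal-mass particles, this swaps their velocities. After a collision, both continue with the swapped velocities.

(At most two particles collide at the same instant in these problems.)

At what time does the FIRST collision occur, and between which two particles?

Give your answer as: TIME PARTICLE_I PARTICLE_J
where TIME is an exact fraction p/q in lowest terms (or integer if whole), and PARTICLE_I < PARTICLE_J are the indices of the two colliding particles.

Answer: 5/3 1 2

Derivation:
Pair (0,1): pos 9,13 vel -4,0 -> not approaching (rel speed -4 <= 0)
Pair (1,2): pos 13,18 vel 0,-3 -> gap=5, closing at 3/unit, collide at t=5/3
Earliest collision: t=5/3 between 1 and 2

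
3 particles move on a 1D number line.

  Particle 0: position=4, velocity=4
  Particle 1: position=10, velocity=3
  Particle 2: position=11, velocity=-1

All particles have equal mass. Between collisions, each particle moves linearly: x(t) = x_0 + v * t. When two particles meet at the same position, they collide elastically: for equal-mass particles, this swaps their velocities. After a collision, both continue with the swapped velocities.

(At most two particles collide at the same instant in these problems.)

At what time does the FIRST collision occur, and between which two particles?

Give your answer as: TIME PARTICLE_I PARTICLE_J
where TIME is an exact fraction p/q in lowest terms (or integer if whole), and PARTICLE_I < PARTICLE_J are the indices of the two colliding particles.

Answer: 1/4 1 2

Derivation:
Pair (0,1): pos 4,10 vel 4,3 -> gap=6, closing at 1/unit, collide at t=6
Pair (1,2): pos 10,11 vel 3,-1 -> gap=1, closing at 4/unit, collide at t=1/4
Earliest collision: t=1/4 between 1 and 2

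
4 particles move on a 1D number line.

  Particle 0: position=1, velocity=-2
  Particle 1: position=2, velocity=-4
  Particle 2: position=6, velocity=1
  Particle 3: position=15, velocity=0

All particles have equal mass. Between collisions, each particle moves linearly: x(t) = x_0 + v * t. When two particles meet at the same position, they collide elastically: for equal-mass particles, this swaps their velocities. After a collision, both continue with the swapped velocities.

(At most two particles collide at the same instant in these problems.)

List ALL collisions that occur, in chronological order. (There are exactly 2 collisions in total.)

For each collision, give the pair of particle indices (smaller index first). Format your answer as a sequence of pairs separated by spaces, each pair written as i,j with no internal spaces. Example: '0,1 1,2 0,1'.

Collision at t=1/2: particles 0 and 1 swap velocities; positions: p0=0 p1=0 p2=13/2 p3=15; velocities now: v0=-4 v1=-2 v2=1 v3=0
Collision at t=9: particles 2 and 3 swap velocities; positions: p0=-34 p1=-17 p2=15 p3=15; velocities now: v0=-4 v1=-2 v2=0 v3=1

Answer: 0,1 2,3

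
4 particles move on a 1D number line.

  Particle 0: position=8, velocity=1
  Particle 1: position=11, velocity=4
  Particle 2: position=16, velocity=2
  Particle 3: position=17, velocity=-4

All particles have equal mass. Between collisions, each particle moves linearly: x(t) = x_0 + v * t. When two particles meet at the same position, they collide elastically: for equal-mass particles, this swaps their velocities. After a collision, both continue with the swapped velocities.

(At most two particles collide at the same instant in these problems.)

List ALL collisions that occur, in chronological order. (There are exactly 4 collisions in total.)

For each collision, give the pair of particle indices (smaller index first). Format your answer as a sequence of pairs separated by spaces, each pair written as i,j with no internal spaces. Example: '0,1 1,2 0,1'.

Collision at t=1/6: particles 2 and 3 swap velocities; positions: p0=49/6 p1=35/3 p2=49/3 p3=49/3; velocities now: v0=1 v1=4 v2=-4 v3=2
Collision at t=3/4: particles 1 and 2 swap velocities; positions: p0=35/4 p1=14 p2=14 p3=35/2; velocities now: v0=1 v1=-4 v2=4 v3=2
Collision at t=9/5: particles 0 and 1 swap velocities; positions: p0=49/5 p1=49/5 p2=91/5 p3=98/5; velocities now: v0=-4 v1=1 v2=4 v3=2
Collision at t=5/2: particles 2 and 3 swap velocities; positions: p0=7 p1=21/2 p2=21 p3=21; velocities now: v0=-4 v1=1 v2=2 v3=4

Answer: 2,3 1,2 0,1 2,3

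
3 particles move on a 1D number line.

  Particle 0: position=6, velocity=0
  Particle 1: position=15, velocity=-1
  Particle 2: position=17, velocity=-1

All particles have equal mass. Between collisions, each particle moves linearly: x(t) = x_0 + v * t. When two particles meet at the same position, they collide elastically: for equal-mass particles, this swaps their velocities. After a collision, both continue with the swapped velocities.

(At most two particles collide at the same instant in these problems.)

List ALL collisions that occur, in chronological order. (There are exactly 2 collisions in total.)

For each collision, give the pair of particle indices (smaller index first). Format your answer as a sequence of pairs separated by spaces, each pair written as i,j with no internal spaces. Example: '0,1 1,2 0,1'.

Answer: 0,1 1,2

Derivation:
Collision at t=9: particles 0 and 1 swap velocities; positions: p0=6 p1=6 p2=8; velocities now: v0=-1 v1=0 v2=-1
Collision at t=11: particles 1 and 2 swap velocities; positions: p0=4 p1=6 p2=6; velocities now: v0=-1 v1=-1 v2=0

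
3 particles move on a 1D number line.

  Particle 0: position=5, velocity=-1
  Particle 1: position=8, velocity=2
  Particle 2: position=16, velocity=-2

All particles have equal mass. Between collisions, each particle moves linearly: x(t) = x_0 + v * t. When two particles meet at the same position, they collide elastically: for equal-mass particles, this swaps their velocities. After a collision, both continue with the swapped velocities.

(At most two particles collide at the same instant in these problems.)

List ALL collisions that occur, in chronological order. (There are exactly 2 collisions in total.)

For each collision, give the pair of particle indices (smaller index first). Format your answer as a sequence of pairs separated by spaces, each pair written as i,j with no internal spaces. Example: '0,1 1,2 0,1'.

Answer: 1,2 0,1

Derivation:
Collision at t=2: particles 1 and 2 swap velocities; positions: p0=3 p1=12 p2=12; velocities now: v0=-1 v1=-2 v2=2
Collision at t=11: particles 0 and 1 swap velocities; positions: p0=-6 p1=-6 p2=30; velocities now: v0=-2 v1=-1 v2=2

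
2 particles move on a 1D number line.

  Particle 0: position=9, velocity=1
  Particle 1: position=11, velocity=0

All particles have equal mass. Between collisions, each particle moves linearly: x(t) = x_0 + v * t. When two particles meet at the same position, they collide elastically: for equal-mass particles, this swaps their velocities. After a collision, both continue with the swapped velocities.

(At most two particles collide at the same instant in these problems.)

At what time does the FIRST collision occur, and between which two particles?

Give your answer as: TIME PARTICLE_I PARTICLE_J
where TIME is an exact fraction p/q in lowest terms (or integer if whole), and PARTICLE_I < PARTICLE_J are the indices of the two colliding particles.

Pair (0,1): pos 9,11 vel 1,0 -> gap=2, closing at 1/unit, collide at t=2
Earliest collision: t=2 between 0 and 1

Answer: 2 0 1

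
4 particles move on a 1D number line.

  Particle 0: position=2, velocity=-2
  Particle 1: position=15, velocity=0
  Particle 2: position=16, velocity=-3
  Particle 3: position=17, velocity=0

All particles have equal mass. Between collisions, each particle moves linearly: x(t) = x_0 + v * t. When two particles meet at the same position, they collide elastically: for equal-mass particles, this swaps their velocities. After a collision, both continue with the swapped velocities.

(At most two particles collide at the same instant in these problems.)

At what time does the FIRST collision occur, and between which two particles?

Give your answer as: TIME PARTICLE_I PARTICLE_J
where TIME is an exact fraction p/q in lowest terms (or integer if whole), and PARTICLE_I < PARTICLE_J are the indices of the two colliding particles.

Answer: 1/3 1 2

Derivation:
Pair (0,1): pos 2,15 vel -2,0 -> not approaching (rel speed -2 <= 0)
Pair (1,2): pos 15,16 vel 0,-3 -> gap=1, closing at 3/unit, collide at t=1/3
Pair (2,3): pos 16,17 vel -3,0 -> not approaching (rel speed -3 <= 0)
Earliest collision: t=1/3 between 1 and 2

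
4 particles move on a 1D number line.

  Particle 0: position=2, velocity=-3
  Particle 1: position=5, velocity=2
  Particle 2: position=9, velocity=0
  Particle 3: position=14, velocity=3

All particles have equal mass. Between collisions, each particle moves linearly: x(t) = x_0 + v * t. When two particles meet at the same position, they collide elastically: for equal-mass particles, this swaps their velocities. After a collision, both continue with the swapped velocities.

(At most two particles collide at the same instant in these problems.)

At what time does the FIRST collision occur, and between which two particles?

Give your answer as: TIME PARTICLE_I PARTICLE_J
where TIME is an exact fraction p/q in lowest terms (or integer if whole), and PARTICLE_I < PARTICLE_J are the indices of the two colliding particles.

Answer: 2 1 2

Derivation:
Pair (0,1): pos 2,5 vel -3,2 -> not approaching (rel speed -5 <= 0)
Pair (1,2): pos 5,9 vel 2,0 -> gap=4, closing at 2/unit, collide at t=2
Pair (2,3): pos 9,14 vel 0,3 -> not approaching (rel speed -3 <= 0)
Earliest collision: t=2 between 1 and 2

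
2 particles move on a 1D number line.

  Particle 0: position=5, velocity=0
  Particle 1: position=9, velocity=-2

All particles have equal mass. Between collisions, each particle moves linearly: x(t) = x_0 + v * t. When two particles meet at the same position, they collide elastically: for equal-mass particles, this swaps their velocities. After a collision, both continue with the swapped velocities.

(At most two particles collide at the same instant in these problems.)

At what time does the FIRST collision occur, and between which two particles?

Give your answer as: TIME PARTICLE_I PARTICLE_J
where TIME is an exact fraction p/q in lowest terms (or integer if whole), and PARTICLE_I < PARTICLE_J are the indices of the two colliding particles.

Answer: 2 0 1

Derivation:
Pair (0,1): pos 5,9 vel 0,-2 -> gap=4, closing at 2/unit, collide at t=2
Earliest collision: t=2 between 0 and 1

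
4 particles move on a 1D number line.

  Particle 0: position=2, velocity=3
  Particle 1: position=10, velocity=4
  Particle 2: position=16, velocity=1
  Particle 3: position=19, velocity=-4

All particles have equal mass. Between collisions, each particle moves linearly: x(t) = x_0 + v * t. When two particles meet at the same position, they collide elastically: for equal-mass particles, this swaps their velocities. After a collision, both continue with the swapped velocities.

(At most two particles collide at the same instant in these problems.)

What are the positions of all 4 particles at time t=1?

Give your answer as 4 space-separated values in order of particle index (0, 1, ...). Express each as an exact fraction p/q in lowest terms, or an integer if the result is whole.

Answer: 5 14 15 17

Derivation:
Collision at t=3/5: particles 2 and 3 swap velocities; positions: p0=19/5 p1=62/5 p2=83/5 p3=83/5; velocities now: v0=3 v1=4 v2=-4 v3=1
Advance to t=1 (no further collisions before then); velocities: v0=3 v1=4 v2=-4 v3=1; positions = 5 14 15 17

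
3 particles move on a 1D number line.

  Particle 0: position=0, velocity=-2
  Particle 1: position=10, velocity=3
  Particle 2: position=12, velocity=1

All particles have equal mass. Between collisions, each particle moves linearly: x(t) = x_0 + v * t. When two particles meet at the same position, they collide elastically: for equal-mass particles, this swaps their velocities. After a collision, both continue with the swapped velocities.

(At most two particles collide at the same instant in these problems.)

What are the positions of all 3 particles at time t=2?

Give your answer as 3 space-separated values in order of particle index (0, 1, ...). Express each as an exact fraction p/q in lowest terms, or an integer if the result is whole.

Collision at t=1: particles 1 and 2 swap velocities; positions: p0=-2 p1=13 p2=13; velocities now: v0=-2 v1=1 v2=3
Advance to t=2 (no further collisions before then); velocities: v0=-2 v1=1 v2=3; positions = -4 14 16

Answer: -4 14 16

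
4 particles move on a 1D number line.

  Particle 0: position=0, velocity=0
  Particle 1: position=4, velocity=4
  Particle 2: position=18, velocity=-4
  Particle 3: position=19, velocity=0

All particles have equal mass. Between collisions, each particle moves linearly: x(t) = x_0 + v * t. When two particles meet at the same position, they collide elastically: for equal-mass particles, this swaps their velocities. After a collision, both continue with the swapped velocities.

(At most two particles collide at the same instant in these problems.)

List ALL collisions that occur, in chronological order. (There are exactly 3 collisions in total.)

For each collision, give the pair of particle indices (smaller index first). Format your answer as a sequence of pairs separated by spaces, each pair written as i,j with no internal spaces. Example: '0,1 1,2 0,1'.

Answer: 1,2 2,3 0,1

Derivation:
Collision at t=7/4: particles 1 and 2 swap velocities; positions: p0=0 p1=11 p2=11 p3=19; velocities now: v0=0 v1=-4 v2=4 v3=0
Collision at t=15/4: particles 2 and 3 swap velocities; positions: p0=0 p1=3 p2=19 p3=19; velocities now: v0=0 v1=-4 v2=0 v3=4
Collision at t=9/2: particles 0 and 1 swap velocities; positions: p0=0 p1=0 p2=19 p3=22; velocities now: v0=-4 v1=0 v2=0 v3=4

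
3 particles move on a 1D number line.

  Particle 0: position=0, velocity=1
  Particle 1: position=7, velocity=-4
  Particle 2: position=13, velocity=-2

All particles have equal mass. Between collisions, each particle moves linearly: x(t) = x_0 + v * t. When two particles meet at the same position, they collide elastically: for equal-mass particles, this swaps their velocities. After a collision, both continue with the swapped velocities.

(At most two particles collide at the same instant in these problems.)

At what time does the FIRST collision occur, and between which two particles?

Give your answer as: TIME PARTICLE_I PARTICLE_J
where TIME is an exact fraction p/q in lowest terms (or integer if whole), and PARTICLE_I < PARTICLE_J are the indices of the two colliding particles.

Pair (0,1): pos 0,7 vel 1,-4 -> gap=7, closing at 5/unit, collide at t=7/5
Pair (1,2): pos 7,13 vel -4,-2 -> not approaching (rel speed -2 <= 0)
Earliest collision: t=7/5 between 0 and 1

Answer: 7/5 0 1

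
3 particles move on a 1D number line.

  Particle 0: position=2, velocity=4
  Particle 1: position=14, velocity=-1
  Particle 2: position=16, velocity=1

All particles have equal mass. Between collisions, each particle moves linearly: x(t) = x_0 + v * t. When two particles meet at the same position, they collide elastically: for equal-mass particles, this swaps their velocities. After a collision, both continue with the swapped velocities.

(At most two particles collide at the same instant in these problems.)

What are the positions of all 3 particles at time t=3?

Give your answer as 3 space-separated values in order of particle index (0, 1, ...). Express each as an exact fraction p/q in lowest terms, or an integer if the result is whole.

Collision at t=12/5: particles 0 and 1 swap velocities; positions: p0=58/5 p1=58/5 p2=92/5; velocities now: v0=-1 v1=4 v2=1
Advance to t=3 (no further collisions before then); velocities: v0=-1 v1=4 v2=1; positions = 11 14 19

Answer: 11 14 19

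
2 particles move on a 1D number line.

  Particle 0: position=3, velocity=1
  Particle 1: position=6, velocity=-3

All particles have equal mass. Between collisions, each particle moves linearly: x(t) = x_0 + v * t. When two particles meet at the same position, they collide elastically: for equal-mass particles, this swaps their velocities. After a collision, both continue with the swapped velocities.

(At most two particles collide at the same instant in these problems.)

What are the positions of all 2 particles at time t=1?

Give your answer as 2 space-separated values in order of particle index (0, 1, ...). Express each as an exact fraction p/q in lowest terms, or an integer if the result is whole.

Collision at t=3/4: particles 0 and 1 swap velocities; positions: p0=15/4 p1=15/4; velocities now: v0=-3 v1=1
Advance to t=1 (no further collisions before then); velocities: v0=-3 v1=1; positions = 3 4

Answer: 3 4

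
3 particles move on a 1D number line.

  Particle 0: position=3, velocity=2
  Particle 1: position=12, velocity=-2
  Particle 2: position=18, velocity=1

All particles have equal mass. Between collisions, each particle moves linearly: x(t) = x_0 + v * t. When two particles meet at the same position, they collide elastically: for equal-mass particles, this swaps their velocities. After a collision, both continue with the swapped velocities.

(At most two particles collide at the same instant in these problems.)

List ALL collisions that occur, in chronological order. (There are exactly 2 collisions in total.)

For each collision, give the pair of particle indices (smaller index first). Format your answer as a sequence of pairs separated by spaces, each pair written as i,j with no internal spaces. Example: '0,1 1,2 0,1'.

Answer: 0,1 1,2

Derivation:
Collision at t=9/4: particles 0 and 1 swap velocities; positions: p0=15/2 p1=15/2 p2=81/4; velocities now: v0=-2 v1=2 v2=1
Collision at t=15: particles 1 and 2 swap velocities; positions: p0=-18 p1=33 p2=33; velocities now: v0=-2 v1=1 v2=2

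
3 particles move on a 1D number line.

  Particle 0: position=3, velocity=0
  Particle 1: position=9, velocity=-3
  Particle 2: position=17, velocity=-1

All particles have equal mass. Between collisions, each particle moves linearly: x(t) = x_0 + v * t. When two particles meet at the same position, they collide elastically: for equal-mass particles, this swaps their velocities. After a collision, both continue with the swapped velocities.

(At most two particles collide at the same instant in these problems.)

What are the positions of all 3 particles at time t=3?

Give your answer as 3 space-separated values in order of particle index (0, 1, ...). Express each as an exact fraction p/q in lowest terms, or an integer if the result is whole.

Collision at t=2: particles 0 and 1 swap velocities; positions: p0=3 p1=3 p2=15; velocities now: v0=-3 v1=0 v2=-1
Advance to t=3 (no further collisions before then); velocities: v0=-3 v1=0 v2=-1; positions = 0 3 14

Answer: 0 3 14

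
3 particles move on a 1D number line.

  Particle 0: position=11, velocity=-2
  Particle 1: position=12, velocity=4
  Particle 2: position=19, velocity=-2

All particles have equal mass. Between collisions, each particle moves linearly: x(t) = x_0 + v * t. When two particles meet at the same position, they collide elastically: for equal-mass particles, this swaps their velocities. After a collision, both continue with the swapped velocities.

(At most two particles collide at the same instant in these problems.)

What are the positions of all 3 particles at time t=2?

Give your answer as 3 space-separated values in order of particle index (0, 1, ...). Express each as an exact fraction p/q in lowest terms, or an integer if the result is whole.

Answer: 7 15 20

Derivation:
Collision at t=7/6: particles 1 and 2 swap velocities; positions: p0=26/3 p1=50/3 p2=50/3; velocities now: v0=-2 v1=-2 v2=4
Advance to t=2 (no further collisions before then); velocities: v0=-2 v1=-2 v2=4; positions = 7 15 20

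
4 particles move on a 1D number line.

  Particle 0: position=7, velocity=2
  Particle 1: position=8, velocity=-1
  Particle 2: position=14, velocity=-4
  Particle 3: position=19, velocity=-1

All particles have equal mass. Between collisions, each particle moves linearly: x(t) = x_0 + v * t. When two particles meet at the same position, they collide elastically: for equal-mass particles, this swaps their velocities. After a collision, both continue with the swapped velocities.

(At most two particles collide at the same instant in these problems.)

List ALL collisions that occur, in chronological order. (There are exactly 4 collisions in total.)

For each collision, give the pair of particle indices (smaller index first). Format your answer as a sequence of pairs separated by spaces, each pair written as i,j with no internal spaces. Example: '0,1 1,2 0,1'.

Collision at t=1/3: particles 0 and 1 swap velocities; positions: p0=23/3 p1=23/3 p2=38/3 p3=56/3; velocities now: v0=-1 v1=2 v2=-4 v3=-1
Collision at t=7/6: particles 1 and 2 swap velocities; positions: p0=41/6 p1=28/3 p2=28/3 p3=107/6; velocities now: v0=-1 v1=-4 v2=2 v3=-1
Collision at t=2: particles 0 and 1 swap velocities; positions: p0=6 p1=6 p2=11 p3=17; velocities now: v0=-4 v1=-1 v2=2 v3=-1
Collision at t=4: particles 2 and 3 swap velocities; positions: p0=-2 p1=4 p2=15 p3=15; velocities now: v0=-4 v1=-1 v2=-1 v3=2

Answer: 0,1 1,2 0,1 2,3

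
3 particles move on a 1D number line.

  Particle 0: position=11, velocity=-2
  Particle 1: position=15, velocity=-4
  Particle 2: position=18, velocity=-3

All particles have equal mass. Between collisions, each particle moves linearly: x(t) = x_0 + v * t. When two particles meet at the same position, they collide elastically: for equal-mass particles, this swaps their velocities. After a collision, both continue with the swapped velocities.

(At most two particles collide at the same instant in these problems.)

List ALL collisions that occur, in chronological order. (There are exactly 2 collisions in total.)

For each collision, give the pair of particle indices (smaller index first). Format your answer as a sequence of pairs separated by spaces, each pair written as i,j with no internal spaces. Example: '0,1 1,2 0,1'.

Answer: 0,1 1,2

Derivation:
Collision at t=2: particles 0 and 1 swap velocities; positions: p0=7 p1=7 p2=12; velocities now: v0=-4 v1=-2 v2=-3
Collision at t=7: particles 1 and 2 swap velocities; positions: p0=-13 p1=-3 p2=-3; velocities now: v0=-4 v1=-3 v2=-2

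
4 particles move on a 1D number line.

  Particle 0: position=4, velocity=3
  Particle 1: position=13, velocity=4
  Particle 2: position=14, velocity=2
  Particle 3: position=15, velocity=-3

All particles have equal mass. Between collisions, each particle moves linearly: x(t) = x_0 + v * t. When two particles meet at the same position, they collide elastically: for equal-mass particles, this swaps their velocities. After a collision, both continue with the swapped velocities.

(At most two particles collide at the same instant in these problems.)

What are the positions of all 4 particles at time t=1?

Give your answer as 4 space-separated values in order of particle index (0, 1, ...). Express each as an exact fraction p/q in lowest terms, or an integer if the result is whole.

Collision at t=1/5: particles 2 and 3 swap velocities; positions: p0=23/5 p1=69/5 p2=72/5 p3=72/5; velocities now: v0=3 v1=4 v2=-3 v3=2
Collision at t=2/7: particles 1 and 2 swap velocities; positions: p0=34/7 p1=99/7 p2=99/7 p3=102/7; velocities now: v0=3 v1=-3 v2=4 v3=2
Collision at t=1/2: particles 2 and 3 swap velocities; positions: p0=11/2 p1=27/2 p2=15 p3=15; velocities now: v0=3 v1=-3 v2=2 v3=4
Advance to t=1 (no further collisions before then); velocities: v0=3 v1=-3 v2=2 v3=4; positions = 7 12 16 17

Answer: 7 12 16 17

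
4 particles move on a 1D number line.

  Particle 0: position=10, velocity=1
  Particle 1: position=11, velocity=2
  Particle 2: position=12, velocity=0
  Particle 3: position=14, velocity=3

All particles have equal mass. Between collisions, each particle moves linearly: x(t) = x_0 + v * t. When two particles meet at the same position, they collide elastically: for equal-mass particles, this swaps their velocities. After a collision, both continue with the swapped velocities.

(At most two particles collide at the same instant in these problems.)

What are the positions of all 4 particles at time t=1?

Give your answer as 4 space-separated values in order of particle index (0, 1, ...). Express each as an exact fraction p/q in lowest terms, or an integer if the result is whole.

Collision at t=1/2: particles 1 and 2 swap velocities; positions: p0=21/2 p1=12 p2=12 p3=31/2; velocities now: v0=1 v1=0 v2=2 v3=3
Advance to t=1 (no further collisions before then); velocities: v0=1 v1=0 v2=2 v3=3; positions = 11 12 13 17

Answer: 11 12 13 17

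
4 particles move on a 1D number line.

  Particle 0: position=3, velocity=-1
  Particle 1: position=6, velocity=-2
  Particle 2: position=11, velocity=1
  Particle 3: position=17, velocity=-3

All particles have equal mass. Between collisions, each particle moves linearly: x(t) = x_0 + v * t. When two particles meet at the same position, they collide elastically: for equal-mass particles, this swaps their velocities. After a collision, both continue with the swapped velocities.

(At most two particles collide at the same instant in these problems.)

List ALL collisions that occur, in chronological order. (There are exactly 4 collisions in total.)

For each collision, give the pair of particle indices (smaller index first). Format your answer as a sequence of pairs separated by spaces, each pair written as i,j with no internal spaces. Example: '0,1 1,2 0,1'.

Collision at t=3/2: particles 2 and 3 swap velocities; positions: p0=3/2 p1=3 p2=25/2 p3=25/2; velocities now: v0=-1 v1=-2 v2=-3 v3=1
Collision at t=3: particles 0 and 1 swap velocities; positions: p0=0 p1=0 p2=8 p3=14; velocities now: v0=-2 v1=-1 v2=-3 v3=1
Collision at t=7: particles 1 and 2 swap velocities; positions: p0=-8 p1=-4 p2=-4 p3=18; velocities now: v0=-2 v1=-3 v2=-1 v3=1
Collision at t=11: particles 0 and 1 swap velocities; positions: p0=-16 p1=-16 p2=-8 p3=22; velocities now: v0=-3 v1=-2 v2=-1 v3=1

Answer: 2,3 0,1 1,2 0,1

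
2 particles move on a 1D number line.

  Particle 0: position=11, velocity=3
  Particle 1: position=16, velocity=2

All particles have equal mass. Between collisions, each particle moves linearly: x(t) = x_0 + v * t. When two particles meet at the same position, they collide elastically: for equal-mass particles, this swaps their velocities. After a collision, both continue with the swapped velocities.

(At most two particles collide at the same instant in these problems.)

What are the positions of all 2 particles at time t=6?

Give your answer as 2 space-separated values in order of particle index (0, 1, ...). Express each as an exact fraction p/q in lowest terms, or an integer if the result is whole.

Collision at t=5: particles 0 and 1 swap velocities; positions: p0=26 p1=26; velocities now: v0=2 v1=3
Advance to t=6 (no further collisions before then); velocities: v0=2 v1=3; positions = 28 29

Answer: 28 29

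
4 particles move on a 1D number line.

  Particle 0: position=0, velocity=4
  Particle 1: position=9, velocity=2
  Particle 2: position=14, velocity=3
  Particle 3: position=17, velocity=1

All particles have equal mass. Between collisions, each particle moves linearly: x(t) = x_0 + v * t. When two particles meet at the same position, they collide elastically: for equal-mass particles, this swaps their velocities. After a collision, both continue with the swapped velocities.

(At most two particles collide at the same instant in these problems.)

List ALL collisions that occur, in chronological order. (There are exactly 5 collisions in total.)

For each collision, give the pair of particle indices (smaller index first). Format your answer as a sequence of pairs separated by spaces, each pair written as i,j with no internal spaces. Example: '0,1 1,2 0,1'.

Collision at t=3/2: particles 2 and 3 swap velocities; positions: p0=6 p1=12 p2=37/2 p3=37/2; velocities now: v0=4 v1=2 v2=1 v3=3
Collision at t=9/2: particles 0 and 1 swap velocities; positions: p0=18 p1=18 p2=43/2 p3=55/2; velocities now: v0=2 v1=4 v2=1 v3=3
Collision at t=17/3: particles 1 and 2 swap velocities; positions: p0=61/3 p1=68/3 p2=68/3 p3=31; velocities now: v0=2 v1=1 v2=4 v3=3
Collision at t=8: particles 0 and 1 swap velocities; positions: p0=25 p1=25 p2=32 p3=38; velocities now: v0=1 v1=2 v2=4 v3=3
Collision at t=14: particles 2 and 3 swap velocities; positions: p0=31 p1=37 p2=56 p3=56; velocities now: v0=1 v1=2 v2=3 v3=4

Answer: 2,3 0,1 1,2 0,1 2,3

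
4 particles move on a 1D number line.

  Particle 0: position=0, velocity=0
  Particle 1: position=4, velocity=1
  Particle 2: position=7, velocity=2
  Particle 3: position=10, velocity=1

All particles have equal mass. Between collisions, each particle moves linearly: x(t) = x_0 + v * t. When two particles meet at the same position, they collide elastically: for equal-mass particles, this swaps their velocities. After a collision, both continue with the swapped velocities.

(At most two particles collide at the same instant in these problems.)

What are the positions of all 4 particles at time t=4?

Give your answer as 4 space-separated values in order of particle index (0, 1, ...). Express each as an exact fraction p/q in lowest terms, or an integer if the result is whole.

Answer: 0 8 14 15

Derivation:
Collision at t=3: particles 2 and 3 swap velocities; positions: p0=0 p1=7 p2=13 p3=13; velocities now: v0=0 v1=1 v2=1 v3=2
Advance to t=4 (no further collisions before then); velocities: v0=0 v1=1 v2=1 v3=2; positions = 0 8 14 15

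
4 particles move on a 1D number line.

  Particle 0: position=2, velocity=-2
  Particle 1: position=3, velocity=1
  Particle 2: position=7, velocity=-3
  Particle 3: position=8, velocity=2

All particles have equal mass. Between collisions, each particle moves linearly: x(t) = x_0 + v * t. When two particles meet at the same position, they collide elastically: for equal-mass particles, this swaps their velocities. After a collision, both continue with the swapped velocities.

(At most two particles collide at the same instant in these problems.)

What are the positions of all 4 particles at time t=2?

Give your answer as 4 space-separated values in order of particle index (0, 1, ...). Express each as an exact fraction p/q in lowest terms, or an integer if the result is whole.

Answer: -2 1 5 12

Derivation:
Collision at t=1: particles 1 and 2 swap velocities; positions: p0=0 p1=4 p2=4 p3=10; velocities now: v0=-2 v1=-3 v2=1 v3=2
Advance to t=2 (no further collisions before then); velocities: v0=-2 v1=-3 v2=1 v3=2; positions = -2 1 5 12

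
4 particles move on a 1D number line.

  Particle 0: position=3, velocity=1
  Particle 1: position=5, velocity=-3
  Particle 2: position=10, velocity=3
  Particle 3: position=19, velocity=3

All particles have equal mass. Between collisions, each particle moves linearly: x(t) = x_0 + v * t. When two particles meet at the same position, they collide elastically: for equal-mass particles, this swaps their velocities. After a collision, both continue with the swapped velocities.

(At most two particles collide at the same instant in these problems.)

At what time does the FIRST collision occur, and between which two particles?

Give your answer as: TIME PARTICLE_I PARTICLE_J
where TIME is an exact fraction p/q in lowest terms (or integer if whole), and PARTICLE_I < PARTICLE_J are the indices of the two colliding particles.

Pair (0,1): pos 3,5 vel 1,-3 -> gap=2, closing at 4/unit, collide at t=1/2
Pair (1,2): pos 5,10 vel -3,3 -> not approaching (rel speed -6 <= 0)
Pair (2,3): pos 10,19 vel 3,3 -> not approaching (rel speed 0 <= 0)
Earliest collision: t=1/2 between 0 and 1

Answer: 1/2 0 1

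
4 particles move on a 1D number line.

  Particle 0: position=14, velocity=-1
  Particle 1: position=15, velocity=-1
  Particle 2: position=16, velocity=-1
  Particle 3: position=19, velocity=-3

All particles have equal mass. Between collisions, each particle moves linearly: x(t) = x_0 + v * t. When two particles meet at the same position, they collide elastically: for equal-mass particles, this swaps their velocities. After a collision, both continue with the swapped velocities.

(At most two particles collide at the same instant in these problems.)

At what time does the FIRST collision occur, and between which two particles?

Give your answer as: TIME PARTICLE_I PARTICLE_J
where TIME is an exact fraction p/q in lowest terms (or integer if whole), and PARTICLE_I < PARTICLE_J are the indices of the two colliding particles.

Answer: 3/2 2 3

Derivation:
Pair (0,1): pos 14,15 vel -1,-1 -> not approaching (rel speed 0 <= 0)
Pair (1,2): pos 15,16 vel -1,-1 -> not approaching (rel speed 0 <= 0)
Pair (2,3): pos 16,19 vel -1,-3 -> gap=3, closing at 2/unit, collide at t=3/2
Earliest collision: t=3/2 between 2 and 3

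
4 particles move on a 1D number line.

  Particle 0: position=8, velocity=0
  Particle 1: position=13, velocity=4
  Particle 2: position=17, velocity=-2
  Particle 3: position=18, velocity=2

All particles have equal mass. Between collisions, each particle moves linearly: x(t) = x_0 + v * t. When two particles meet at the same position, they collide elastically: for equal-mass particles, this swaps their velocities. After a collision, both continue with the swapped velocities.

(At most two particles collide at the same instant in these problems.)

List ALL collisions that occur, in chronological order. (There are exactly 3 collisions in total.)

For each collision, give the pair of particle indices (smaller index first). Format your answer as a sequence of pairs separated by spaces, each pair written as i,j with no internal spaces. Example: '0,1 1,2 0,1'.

Collision at t=2/3: particles 1 and 2 swap velocities; positions: p0=8 p1=47/3 p2=47/3 p3=58/3; velocities now: v0=0 v1=-2 v2=4 v3=2
Collision at t=5/2: particles 2 and 3 swap velocities; positions: p0=8 p1=12 p2=23 p3=23; velocities now: v0=0 v1=-2 v2=2 v3=4
Collision at t=9/2: particles 0 and 1 swap velocities; positions: p0=8 p1=8 p2=27 p3=31; velocities now: v0=-2 v1=0 v2=2 v3=4

Answer: 1,2 2,3 0,1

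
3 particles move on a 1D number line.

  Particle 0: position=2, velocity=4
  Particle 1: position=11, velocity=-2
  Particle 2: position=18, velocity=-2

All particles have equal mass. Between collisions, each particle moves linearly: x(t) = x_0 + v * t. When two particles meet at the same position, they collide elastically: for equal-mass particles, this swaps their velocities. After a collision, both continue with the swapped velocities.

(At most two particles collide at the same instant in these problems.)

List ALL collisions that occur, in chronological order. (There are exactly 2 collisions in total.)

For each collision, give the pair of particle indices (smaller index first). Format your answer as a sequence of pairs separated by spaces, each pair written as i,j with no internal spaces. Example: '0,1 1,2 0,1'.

Answer: 0,1 1,2

Derivation:
Collision at t=3/2: particles 0 and 1 swap velocities; positions: p0=8 p1=8 p2=15; velocities now: v0=-2 v1=4 v2=-2
Collision at t=8/3: particles 1 and 2 swap velocities; positions: p0=17/3 p1=38/3 p2=38/3; velocities now: v0=-2 v1=-2 v2=4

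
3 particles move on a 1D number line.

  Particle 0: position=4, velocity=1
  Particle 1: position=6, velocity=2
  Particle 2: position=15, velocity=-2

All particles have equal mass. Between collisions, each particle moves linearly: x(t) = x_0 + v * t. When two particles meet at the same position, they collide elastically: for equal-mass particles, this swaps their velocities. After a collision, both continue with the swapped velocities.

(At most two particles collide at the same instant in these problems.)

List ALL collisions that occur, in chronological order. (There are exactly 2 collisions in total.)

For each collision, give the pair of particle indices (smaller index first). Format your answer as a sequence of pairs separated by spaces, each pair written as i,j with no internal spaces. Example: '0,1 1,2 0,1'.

Answer: 1,2 0,1

Derivation:
Collision at t=9/4: particles 1 and 2 swap velocities; positions: p0=25/4 p1=21/2 p2=21/2; velocities now: v0=1 v1=-2 v2=2
Collision at t=11/3: particles 0 and 1 swap velocities; positions: p0=23/3 p1=23/3 p2=40/3; velocities now: v0=-2 v1=1 v2=2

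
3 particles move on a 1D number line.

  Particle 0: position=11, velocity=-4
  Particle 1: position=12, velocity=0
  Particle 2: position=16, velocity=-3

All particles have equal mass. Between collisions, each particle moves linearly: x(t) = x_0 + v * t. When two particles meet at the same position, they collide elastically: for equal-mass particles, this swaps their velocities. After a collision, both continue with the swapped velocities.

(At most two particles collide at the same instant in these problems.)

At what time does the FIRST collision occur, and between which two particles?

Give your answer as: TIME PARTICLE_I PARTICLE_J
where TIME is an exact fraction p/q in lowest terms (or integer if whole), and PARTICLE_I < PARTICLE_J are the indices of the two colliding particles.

Pair (0,1): pos 11,12 vel -4,0 -> not approaching (rel speed -4 <= 0)
Pair (1,2): pos 12,16 vel 0,-3 -> gap=4, closing at 3/unit, collide at t=4/3
Earliest collision: t=4/3 between 1 and 2

Answer: 4/3 1 2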